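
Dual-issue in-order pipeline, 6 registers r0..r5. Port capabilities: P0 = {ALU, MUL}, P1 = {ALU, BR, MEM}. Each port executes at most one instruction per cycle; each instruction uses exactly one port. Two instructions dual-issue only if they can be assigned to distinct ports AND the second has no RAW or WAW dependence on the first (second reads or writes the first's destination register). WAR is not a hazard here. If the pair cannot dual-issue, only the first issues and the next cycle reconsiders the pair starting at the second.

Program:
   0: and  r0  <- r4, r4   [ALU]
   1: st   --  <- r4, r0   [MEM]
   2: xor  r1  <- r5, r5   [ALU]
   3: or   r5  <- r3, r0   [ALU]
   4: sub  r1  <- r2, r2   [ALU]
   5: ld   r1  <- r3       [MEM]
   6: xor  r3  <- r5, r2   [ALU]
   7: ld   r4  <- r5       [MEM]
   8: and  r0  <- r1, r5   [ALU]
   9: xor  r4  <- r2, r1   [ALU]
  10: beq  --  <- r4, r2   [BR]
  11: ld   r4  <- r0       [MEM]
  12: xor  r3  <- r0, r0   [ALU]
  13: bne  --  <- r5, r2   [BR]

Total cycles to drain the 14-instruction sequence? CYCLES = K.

CYCLES = 9

t=0 i0:and.ALU ; RAW r0
t=1 i1,i2:st.MEM+xor.ALU ; dual
t=2 i3,i4:or.ALU+sub.ALU ; dual
t=3 i5,i6:ld.MEM+xor.ALU ; dual
t=4 i7,i8:ld.MEM+and.ALU ; dual
t=5 i9:xor.ALU ; RAW r4
t=6 i10:beq.BR ; no-port BR/MEM
t=7 i11,i12:ld.MEM+xor.ALU ; dual
t=8 i13:bne.BR ; tail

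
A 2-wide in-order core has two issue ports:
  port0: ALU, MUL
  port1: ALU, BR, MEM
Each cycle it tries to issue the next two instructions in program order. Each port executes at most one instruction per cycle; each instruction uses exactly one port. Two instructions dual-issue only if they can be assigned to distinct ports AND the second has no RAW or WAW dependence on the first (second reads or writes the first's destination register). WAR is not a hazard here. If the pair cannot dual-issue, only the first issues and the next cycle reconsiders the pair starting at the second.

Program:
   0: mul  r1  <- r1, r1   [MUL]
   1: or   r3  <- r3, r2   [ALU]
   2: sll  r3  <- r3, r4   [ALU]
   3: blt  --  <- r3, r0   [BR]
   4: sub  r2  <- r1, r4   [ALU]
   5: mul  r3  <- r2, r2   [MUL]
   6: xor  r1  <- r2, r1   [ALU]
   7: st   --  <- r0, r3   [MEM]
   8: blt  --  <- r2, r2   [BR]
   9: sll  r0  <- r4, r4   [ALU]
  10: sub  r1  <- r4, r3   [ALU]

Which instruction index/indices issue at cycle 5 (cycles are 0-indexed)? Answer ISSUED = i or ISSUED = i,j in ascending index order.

ISSUED = 8,9

[0] i0&i1  mul;or  -- pair
[1] i2  sll  -- RAW r3
[2] i3&i4  blt;sub  -- pair
[3] i5&i6  mul;xor  -- pair
[4] i7  st  -- no-port MEM/BR
[5] i8&i9  blt;sll  -- pair
[6] i10  sub  -- tail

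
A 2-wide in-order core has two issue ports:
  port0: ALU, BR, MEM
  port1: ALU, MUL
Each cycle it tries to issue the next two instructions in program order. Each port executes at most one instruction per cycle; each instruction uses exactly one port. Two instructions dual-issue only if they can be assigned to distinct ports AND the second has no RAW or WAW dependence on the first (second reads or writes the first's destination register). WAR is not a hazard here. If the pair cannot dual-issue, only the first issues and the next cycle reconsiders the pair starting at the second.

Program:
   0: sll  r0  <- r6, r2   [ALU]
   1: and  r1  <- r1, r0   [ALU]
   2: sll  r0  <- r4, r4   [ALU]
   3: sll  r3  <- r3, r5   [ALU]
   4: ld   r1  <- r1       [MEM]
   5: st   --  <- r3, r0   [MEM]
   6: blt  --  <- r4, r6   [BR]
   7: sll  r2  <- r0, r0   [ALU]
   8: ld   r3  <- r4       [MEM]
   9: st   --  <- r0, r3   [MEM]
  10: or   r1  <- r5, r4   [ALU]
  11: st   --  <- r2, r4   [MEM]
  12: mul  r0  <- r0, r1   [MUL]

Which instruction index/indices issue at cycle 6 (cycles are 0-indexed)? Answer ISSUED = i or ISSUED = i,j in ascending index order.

ISSUED = 9,10

t=0 i0:sll.ALU ; RAW r0
t=1 i1/i2:and.ALU;sll.ALU ; pair
t=2 i3/i4:sll.ALU;ld.MEM ; pair
t=3 i5:st.MEM ; no-port MEM/BR
t=4 i6/i7:blt.BR;sll.ALU ; pair
t=5 i8:ld.MEM ; no-port MEM/MEM
t=6 i9/i10:st.MEM;or.ALU ; pair
t=7 i11/i12:st.MEM;mul.MUL ; pair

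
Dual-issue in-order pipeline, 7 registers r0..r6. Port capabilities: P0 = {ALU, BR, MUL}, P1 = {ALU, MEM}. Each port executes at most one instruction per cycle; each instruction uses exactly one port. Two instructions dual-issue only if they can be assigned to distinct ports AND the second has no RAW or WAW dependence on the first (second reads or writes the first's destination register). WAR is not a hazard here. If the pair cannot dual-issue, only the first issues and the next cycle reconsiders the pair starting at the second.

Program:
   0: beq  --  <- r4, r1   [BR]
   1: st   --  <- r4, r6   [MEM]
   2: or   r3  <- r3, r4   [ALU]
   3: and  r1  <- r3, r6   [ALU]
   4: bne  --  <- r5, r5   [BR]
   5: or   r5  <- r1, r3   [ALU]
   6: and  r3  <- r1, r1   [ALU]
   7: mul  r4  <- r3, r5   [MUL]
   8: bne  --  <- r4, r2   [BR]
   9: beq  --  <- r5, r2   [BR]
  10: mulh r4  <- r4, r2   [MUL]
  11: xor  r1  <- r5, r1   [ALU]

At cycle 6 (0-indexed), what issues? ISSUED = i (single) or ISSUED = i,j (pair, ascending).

ISSUED = 9

[0] i0/i1  beq/st  -- dual
[1] i2  or  -- RAW r3
[2] i3/i4  and/bne  -- dual
[3] i5/i6  or/and  -- dual
[4] i7  mul  -- no-port MUL/BR
[5] i8  bne  -- no-port BR/BR
[6] i9  beq  -- no-port BR/MUL
[7] i10/i11  mulh/xor  -- dual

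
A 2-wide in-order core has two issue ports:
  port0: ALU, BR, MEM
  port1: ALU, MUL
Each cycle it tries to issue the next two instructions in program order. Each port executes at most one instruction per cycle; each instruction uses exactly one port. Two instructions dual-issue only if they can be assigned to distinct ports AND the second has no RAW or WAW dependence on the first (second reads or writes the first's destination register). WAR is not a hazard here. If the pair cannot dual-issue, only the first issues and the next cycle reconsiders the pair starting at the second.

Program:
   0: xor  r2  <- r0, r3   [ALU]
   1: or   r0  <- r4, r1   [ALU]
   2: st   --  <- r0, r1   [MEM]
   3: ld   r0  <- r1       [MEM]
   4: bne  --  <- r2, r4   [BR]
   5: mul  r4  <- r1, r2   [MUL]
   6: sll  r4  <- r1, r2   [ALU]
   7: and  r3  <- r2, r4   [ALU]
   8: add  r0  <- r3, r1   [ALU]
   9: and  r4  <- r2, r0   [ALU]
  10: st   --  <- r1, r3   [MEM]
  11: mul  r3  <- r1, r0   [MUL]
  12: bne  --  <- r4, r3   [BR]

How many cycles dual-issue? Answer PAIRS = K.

PAIRS = 3

#0 head=0: xor.ALU;or.ALU i0,i1 pair
#1 head=2: st.MEM i2 no-port MEM/MEM
#2 head=3: ld.MEM i3 no-port MEM/BR
#3 head=4: bne.BR;mul.MUL i4,i5 pair
#4 head=6: sll.ALU i6 RAW r4
#5 head=7: and.ALU i7 RAW r3
#6 head=8: add.ALU i8 RAW r0
#7 head=9: and.ALU;st.MEM i9,i10 pair
#8 head=11: mul.MUL i11 RAW r3
#9 head=12: bne.BR i12 tail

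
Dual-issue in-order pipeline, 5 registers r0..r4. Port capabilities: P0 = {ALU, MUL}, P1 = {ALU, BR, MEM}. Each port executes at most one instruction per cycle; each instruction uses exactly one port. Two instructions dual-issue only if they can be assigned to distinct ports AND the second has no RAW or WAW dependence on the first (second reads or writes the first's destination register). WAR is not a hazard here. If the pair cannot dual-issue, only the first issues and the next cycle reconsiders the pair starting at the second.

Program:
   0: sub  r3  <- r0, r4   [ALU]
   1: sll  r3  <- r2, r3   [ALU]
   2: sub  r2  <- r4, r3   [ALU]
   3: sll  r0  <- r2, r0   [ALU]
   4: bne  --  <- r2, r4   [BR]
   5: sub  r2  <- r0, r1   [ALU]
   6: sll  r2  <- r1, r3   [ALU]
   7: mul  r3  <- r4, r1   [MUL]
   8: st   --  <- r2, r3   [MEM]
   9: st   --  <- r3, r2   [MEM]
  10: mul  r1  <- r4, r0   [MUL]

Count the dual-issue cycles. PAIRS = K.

t=0 i0:sub.ALU ; RAW+WAW r3
t=1 i1:sll.ALU ; RAW r3
t=2 i2:sub.ALU ; RAW r2
t=3 i3+i4:sll.ALU bne.BR ; dual
t=4 i5:sub.ALU ; WAW r2
t=5 i6+i7:sll.ALU mul.MUL ; dual
t=6 i8:st.MEM ; no-port MEM/MEM
t=7 i9+i10:st.MEM mul.MUL ; dual

PAIRS = 3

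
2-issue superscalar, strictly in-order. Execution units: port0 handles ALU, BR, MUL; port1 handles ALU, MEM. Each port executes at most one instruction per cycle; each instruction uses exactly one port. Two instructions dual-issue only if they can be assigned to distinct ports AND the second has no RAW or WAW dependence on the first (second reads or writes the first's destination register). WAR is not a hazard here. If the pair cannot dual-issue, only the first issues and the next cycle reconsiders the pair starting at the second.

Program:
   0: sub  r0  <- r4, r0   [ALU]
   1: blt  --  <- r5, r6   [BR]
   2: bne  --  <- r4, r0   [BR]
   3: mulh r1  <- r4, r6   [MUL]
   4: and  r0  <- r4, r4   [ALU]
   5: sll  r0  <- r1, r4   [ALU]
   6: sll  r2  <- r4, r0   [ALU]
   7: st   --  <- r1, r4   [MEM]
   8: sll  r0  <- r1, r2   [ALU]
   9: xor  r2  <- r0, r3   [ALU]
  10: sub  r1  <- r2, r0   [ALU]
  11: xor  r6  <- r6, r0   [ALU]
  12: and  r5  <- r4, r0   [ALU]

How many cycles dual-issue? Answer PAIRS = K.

#0 head=0: sub.ALU;blt.BR i0/i1 dual
#1 head=2: bne.BR i2 no-port BR/MUL
#2 head=3: mulh.MUL;and.ALU i3/i4 dual
#3 head=5: sll.ALU i5 RAW r0
#4 head=6: sll.ALU;st.MEM i6/i7 dual
#5 head=8: sll.ALU i8 RAW r0
#6 head=9: xor.ALU i9 RAW r2
#7 head=10: sub.ALU;xor.ALU i10/i11 dual
#8 head=12: and.ALU i12 tail

PAIRS = 4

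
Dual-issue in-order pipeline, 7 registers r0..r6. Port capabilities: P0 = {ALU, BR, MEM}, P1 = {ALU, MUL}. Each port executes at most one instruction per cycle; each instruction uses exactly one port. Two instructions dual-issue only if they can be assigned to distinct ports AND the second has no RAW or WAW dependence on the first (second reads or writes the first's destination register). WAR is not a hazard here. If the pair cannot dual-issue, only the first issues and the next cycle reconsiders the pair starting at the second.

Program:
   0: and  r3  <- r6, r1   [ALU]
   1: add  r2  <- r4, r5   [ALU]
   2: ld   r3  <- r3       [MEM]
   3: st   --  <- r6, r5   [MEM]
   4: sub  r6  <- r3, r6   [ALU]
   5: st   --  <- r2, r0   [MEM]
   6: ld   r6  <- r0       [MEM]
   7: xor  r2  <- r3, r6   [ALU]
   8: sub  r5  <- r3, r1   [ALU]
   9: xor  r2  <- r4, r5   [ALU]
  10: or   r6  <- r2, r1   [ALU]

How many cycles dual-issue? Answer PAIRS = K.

c0: i0+i1 and/add  dual
c1: i2 ld  no-port MEM/MEM
c2: i3+i4 st/sub  dual
c3: i5 st  no-port MEM/MEM
c4: i6 ld  RAW r6
c5: i7+i8 xor/sub  dual
c6: i9 xor  RAW r2
c7: i10 or  tail

PAIRS = 3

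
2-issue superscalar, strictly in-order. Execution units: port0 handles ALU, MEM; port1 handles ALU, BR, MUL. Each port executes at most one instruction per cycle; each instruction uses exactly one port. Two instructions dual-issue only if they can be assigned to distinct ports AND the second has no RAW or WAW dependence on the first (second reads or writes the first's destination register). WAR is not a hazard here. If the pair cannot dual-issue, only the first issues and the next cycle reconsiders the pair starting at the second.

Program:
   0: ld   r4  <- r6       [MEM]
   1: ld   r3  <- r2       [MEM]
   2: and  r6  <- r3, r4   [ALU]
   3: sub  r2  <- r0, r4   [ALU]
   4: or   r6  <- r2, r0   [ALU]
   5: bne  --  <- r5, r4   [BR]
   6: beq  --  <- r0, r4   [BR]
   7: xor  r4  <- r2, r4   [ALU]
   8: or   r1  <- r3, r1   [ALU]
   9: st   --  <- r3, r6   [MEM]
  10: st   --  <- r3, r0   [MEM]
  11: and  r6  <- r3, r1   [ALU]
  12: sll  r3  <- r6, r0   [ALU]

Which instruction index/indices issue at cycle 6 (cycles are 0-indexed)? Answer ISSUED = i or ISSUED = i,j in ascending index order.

#0 head=0: ld.MEM i0 no-port MEM/MEM
#1 head=1: ld.MEM i1 RAW r3
#2 head=2: and.ALU sub.ALU i2,i3 pair
#3 head=4: or.ALU bne.BR i4,i5 pair
#4 head=6: beq.BR xor.ALU i6,i7 pair
#5 head=8: or.ALU st.MEM i8,i9 pair
#6 head=10: st.MEM and.ALU i10,i11 pair
#7 head=12: sll.ALU i12 tail

ISSUED = 10,11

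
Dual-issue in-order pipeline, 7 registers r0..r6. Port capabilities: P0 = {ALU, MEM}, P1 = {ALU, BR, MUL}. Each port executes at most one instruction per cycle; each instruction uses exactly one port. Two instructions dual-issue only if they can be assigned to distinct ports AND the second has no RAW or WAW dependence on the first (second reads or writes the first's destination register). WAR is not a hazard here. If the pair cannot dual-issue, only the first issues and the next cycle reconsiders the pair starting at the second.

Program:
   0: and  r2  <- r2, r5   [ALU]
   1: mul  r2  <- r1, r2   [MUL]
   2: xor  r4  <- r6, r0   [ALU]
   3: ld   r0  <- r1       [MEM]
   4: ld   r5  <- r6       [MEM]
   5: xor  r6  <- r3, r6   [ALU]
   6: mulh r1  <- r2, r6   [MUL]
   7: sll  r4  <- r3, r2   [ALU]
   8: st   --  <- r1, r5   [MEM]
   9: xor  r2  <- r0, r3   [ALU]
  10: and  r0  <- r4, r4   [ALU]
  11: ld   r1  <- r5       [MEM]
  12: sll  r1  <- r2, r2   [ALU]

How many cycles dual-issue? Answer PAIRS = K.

PAIRS = 5

#0 head=0: and i0 RAW+WAW r2
#1 head=1: mul+xor i1,i2 2-wide
#2 head=3: ld i3 no-port MEM/MEM
#3 head=4: ld+xor i4,i5 2-wide
#4 head=6: mulh+sll i6,i7 2-wide
#5 head=8: st+xor i8,i9 2-wide
#6 head=10: and+ld i10,i11 2-wide
#7 head=12: sll i12 tail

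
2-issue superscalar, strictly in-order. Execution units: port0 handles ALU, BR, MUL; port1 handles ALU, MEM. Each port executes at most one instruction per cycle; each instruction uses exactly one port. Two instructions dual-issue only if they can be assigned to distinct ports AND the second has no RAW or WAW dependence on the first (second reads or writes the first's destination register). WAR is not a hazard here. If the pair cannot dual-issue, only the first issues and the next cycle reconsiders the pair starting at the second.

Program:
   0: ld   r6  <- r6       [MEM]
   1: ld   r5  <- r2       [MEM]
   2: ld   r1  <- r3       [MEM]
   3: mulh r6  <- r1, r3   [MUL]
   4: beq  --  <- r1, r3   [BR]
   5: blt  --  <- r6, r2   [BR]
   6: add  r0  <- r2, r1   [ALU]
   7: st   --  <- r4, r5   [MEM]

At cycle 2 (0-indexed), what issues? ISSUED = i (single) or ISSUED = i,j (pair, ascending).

#0 head=0: ld.MEM i0 no-port MEM/MEM
#1 head=1: ld.MEM i1 no-port MEM/MEM
#2 head=2: ld.MEM i2 RAW r1
#3 head=3: mulh.MUL i3 no-port MUL/BR
#4 head=4: beq.BR i4 no-port BR/BR
#5 head=5: blt.BR+add.ALU i5,i6 pair
#6 head=7: st.MEM i7 tail

ISSUED = 2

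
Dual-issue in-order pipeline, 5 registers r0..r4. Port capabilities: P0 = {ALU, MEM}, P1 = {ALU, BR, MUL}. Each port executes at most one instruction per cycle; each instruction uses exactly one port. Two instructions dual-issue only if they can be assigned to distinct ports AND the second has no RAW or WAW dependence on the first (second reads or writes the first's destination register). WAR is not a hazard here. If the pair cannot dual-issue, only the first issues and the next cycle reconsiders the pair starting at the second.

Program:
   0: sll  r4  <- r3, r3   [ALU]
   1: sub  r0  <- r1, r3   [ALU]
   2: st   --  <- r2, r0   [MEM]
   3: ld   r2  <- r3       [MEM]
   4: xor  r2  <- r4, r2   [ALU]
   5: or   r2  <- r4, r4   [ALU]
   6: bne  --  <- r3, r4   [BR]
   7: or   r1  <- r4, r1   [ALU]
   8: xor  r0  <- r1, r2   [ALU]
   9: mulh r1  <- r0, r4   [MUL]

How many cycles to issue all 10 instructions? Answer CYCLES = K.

c0: i0+i1 sll+sub  2-wide
c1: i2 st  no-port MEM/MEM
c2: i3 ld  RAW+WAW r2
c3: i4 xor  WAW r2
c4: i5+i6 or+bne  2-wide
c5: i7 or  RAW r1
c6: i8 xor  RAW r0
c7: i9 mulh  tail

CYCLES = 8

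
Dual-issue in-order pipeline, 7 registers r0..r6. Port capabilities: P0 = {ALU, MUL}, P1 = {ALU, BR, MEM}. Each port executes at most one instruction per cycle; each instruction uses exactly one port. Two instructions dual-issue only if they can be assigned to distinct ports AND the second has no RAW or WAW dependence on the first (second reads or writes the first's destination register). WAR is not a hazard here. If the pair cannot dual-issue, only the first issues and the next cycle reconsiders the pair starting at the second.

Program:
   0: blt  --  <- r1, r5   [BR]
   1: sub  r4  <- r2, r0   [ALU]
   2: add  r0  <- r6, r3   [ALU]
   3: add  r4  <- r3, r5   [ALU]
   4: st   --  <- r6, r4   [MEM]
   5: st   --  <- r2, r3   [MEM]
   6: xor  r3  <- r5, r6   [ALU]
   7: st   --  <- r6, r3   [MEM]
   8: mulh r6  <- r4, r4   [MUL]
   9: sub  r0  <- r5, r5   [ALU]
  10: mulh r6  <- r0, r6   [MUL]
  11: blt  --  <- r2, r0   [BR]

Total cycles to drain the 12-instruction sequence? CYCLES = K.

  cy0 -> i0/i1 (blt;sub) dual
  cy1 -> i2/i3 (add;add) dual
  cy2 -> i4 (st) no-port MEM/MEM
  cy3 -> i5/i6 (st;xor) dual
  cy4 -> i7/i8 (st;mulh) dual
  cy5 -> i9 (sub) RAW r0
  cy6 -> i10/i11 (mulh;blt) dual

CYCLES = 7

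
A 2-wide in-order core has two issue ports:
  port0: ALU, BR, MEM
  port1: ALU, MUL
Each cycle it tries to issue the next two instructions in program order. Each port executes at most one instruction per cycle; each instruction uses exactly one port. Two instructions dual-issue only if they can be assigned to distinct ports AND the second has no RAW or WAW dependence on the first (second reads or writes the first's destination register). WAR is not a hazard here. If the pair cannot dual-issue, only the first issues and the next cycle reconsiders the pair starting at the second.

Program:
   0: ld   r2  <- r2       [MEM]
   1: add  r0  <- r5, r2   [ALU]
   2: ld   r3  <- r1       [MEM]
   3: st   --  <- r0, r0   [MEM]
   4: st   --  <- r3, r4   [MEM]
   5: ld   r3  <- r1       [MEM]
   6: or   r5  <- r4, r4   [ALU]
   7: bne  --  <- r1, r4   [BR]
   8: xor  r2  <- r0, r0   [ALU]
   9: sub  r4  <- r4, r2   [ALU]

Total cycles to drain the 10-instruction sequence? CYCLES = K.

CYCLES = 7

c0: i0 ld.MEM  RAW r2
c1: i1&i2 add.ALU+ld.MEM  pair
c2: i3 st.MEM  no-port MEM/MEM
c3: i4 st.MEM  no-port MEM/MEM
c4: i5&i6 ld.MEM+or.ALU  pair
c5: i7&i8 bne.BR+xor.ALU  pair
c6: i9 sub.ALU  tail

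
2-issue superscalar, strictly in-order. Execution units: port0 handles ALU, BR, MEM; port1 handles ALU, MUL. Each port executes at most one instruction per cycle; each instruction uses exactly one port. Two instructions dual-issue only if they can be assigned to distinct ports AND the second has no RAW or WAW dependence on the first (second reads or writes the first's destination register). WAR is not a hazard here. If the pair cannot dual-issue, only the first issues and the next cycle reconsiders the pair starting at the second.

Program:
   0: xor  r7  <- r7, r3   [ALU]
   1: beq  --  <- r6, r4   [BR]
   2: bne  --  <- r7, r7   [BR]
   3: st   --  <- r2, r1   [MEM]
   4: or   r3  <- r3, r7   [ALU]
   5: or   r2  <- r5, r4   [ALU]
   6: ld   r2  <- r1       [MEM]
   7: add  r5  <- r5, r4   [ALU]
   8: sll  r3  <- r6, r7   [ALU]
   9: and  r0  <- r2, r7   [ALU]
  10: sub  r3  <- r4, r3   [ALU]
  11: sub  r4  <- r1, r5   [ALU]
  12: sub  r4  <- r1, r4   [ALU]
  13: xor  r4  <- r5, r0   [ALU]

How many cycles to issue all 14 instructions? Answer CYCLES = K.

0. xor;beq @i0+i1  | pair
1. bne @i2  | no-port BR/MEM
2. st;or @i3+i4  | pair
3. or @i5  | WAW r2
4. ld;add @i6+i7  | pair
5. sll;and @i8+i9  | pair
6. sub;sub @i10+i11  | pair
7. sub @i12  | WAW r4
8. xor @i13  | tail

CYCLES = 9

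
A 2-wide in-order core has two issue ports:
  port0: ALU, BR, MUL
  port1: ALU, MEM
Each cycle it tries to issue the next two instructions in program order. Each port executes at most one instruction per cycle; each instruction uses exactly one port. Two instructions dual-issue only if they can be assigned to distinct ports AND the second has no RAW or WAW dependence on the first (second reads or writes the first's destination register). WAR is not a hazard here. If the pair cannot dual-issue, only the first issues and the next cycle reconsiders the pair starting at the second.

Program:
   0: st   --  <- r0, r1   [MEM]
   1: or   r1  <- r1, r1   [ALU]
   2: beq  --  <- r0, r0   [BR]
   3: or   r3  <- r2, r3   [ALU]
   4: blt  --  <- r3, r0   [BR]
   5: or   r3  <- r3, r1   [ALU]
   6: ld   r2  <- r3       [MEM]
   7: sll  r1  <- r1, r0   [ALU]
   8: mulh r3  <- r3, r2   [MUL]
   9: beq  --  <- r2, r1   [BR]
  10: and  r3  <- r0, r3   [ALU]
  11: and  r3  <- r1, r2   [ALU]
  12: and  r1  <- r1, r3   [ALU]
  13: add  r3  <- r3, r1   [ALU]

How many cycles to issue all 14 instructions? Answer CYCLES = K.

c0: i0,i1 st or  dual
c1: i2,i3 beq or  dual
c2: i4,i5 blt or  dual
c3: i6,i7 ld sll  dual
c4: i8 mulh  no-port MUL/BR
c5: i9,i10 beq and  dual
c6: i11 and  RAW r3
c7: i12 and  RAW r1
c8: i13 add  tail

CYCLES = 9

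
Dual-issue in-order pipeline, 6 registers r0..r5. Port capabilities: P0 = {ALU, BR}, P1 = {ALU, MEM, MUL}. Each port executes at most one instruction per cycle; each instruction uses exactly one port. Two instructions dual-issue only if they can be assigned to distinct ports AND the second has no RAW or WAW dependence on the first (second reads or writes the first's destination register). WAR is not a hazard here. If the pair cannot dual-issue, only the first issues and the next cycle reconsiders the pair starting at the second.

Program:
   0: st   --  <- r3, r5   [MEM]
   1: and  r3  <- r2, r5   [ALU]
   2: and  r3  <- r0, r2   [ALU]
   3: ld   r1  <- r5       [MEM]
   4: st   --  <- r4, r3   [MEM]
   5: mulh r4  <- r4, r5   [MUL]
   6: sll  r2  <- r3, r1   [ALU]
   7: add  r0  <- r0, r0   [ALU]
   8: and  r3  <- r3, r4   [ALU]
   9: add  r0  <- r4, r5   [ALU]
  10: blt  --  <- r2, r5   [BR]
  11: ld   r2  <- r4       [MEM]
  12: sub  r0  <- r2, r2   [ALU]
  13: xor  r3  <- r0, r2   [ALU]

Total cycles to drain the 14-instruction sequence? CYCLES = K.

#0 head=0: st+and i0&i1 dual
#1 head=2: and+ld i2&i3 dual
#2 head=4: st i4 no-port MEM/MUL
#3 head=5: mulh+sll i5&i6 dual
#4 head=7: add+and i7&i8 dual
#5 head=9: add+blt i9&i10 dual
#6 head=11: ld i11 RAW r2
#7 head=12: sub i12 RAW r0
#8 head=13: xor i13 tail

CYCLES = 9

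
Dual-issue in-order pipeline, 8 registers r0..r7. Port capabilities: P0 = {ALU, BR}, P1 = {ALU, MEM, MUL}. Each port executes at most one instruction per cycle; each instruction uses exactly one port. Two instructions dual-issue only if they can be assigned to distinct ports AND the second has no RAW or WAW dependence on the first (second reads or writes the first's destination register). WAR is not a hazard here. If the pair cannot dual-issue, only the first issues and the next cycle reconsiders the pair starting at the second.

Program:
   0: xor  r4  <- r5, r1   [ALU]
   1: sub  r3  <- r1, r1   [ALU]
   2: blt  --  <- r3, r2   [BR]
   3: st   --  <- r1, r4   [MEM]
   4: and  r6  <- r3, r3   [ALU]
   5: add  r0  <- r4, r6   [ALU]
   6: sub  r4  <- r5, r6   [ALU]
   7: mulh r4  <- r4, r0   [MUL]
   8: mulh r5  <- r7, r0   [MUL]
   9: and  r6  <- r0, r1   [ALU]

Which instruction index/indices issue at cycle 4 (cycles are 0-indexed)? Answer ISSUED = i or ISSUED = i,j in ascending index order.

ISSUED = 7

0. xor.ALU sub.ALU @i0+i1  | pair
1. blt.BR st.MEM @i2+i3  | pair
2. and.ALU @i4  | RAW r6
3. add.ALU sub.ALU @i5+i6  | pair
4. mulh.MUL @i7  | no-port MUL/MUL
5. mulh.MUL and.ALU @i8+i9  | pair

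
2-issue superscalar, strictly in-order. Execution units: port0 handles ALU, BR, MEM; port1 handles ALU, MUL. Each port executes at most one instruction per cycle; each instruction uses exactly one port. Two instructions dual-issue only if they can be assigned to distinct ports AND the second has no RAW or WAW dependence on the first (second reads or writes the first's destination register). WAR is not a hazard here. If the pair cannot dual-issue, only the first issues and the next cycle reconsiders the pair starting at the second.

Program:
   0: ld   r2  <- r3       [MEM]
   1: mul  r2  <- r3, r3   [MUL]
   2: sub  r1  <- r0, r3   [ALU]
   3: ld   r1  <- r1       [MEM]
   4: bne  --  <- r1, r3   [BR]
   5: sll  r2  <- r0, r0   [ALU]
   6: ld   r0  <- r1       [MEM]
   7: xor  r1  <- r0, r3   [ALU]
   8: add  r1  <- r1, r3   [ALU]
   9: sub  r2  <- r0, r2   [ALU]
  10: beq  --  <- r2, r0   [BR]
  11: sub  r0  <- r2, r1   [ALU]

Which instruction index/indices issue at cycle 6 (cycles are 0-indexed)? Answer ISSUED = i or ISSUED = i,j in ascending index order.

ISSUED = 8,9

c0: i0 ld  WAW r2
c1: i1&i2 mul/sub  pair
c2: i3 ld  no-port MEM/BR
c3: i4&i5 bne/sll  pair
c4: i6 ld  RAW r0
c5: i7 xor  RAW+WAW r1
c6: i8&i9 add/sub  pair
c7: i10&i11 beq/sub  pair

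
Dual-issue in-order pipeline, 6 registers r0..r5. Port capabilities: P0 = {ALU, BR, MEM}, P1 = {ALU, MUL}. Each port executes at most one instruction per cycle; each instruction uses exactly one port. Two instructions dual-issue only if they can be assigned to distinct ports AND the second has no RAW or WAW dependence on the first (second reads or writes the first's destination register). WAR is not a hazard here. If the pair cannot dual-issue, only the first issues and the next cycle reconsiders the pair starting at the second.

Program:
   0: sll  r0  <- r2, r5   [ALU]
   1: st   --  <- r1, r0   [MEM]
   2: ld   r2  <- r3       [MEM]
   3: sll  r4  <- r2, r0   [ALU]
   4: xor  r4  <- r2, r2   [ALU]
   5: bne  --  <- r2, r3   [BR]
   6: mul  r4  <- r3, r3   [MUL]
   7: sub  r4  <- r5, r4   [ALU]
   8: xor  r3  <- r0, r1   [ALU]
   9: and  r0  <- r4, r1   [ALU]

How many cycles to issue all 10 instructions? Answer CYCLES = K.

#0 head=0: sll i0 RAW r0
#1 head=1: st i1 no-port MEM/MEM
#2 head=2: ld i2 RAW r2
#3 head=3: sll i3 WAW r4
#4 head=4: xor;bne i4/i5 pair
#5 head=6: mul i6 RAW+WAW r4
#6 head=7: sub;xor i7/i8 pair
#7 head=9: and i9 tail

CYCLES = 8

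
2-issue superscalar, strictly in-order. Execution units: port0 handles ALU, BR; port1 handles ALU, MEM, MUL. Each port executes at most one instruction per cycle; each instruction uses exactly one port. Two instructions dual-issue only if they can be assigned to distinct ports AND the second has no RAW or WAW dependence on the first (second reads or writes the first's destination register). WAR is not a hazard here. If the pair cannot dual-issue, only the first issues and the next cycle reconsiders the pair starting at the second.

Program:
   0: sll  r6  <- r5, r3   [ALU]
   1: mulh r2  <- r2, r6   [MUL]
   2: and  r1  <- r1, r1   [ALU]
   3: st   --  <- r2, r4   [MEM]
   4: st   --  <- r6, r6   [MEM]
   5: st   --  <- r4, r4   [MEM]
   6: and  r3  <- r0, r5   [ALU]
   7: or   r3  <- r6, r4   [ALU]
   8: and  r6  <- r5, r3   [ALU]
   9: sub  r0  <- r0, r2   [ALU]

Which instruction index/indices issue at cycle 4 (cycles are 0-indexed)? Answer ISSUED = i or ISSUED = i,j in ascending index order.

ISSUED = 5,6

0. sll @i0  | RAW r6
1. mulh/and @i1&i2  | pair
2. st @i3  | no-port MEM/MEM
3. st @i4  | no-port MEM/MEM
4. st/and @i5&i6  | pair
5. or @i7  | RAW r3
6. and/sub @i8&i9  | pair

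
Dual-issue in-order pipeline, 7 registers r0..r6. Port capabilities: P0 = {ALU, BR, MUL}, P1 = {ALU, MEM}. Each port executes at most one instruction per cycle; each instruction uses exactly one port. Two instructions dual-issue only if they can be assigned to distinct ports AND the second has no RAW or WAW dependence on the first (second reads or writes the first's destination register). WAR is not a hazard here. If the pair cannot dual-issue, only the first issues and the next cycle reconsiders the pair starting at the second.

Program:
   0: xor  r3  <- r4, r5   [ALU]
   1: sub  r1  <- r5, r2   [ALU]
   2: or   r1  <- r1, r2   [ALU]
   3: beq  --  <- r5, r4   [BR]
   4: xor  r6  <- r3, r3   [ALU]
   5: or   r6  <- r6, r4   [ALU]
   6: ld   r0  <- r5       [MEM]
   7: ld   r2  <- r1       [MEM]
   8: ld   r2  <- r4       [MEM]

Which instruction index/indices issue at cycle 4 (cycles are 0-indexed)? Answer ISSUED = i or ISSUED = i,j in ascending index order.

#0 head=0: xor;sub i0,i1 2-wide
#1 head=2: or;beq i2,i3 2-wide
#2 head=4: xor i4 RAW+WAW r6
#3 head=5: or;ld i5,i6 2-wide
#4 head=7: ld i7 no-port MEM/MEM
#5 head=8: ld i8 tail

ISSUED = 7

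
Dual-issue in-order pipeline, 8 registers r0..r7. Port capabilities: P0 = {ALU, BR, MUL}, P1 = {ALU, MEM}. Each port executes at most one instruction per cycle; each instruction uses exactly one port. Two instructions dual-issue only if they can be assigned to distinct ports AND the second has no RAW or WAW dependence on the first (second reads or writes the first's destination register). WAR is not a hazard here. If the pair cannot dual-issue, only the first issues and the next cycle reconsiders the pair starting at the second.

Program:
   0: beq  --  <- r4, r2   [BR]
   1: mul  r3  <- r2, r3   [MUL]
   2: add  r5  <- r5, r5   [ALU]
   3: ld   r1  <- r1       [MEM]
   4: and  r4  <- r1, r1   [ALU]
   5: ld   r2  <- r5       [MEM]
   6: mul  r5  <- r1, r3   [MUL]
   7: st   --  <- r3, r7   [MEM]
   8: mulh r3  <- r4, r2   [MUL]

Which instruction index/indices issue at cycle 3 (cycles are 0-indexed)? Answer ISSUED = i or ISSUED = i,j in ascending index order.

c0: i0 beq.BR  no-port BR/MUL
c1: i1+i2 mul.MUL add.ALU  dual
c2: i3 ld.MEM  RAW r1
c3: i4+i5 and.ALU ld.MEM  dual
c4: i6+i7 mul.MUL st.MEM  dual
c5: i8 mulh.MUL  tail

ISSUED = 4,5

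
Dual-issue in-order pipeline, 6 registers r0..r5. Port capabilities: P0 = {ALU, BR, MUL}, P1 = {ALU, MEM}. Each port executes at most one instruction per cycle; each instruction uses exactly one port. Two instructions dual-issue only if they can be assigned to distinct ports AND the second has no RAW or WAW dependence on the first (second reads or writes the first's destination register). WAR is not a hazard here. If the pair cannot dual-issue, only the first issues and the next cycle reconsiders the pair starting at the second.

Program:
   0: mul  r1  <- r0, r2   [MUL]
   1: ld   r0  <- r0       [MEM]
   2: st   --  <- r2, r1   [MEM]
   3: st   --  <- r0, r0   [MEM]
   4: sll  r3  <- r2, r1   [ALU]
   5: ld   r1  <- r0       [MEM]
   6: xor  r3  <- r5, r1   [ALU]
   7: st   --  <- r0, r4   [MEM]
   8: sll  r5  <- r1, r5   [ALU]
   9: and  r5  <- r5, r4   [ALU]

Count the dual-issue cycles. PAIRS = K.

0. mul.MUL ld.MEM @i0&i1  | pair
1. st.MEM @i2  | no-port MEM/MEM
2. st.MEM sll.ALU @i3&i4  | pair
3. ld.MEM @i5  | RAW r1
4. xor.ALU st.MEM @i6&i7  | pair
5. sll.ALU @i8  | RAW+WAW r5
6. and.ALU @i9  | tail

PAIRS = 3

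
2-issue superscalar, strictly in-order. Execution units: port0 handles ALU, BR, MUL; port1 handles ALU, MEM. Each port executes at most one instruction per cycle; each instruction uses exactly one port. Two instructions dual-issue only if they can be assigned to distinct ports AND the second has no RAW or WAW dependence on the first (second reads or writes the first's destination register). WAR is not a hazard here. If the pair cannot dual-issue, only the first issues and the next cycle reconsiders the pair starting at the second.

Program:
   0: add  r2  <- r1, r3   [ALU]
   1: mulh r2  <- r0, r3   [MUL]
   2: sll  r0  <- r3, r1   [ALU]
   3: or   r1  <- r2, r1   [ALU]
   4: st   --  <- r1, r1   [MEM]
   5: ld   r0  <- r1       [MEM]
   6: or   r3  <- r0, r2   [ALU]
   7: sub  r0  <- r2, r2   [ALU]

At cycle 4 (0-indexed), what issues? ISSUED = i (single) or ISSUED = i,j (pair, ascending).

ISSUED = 5

  cy0 -> i0 (add) WAW r2
  cy1 -> i1&i2 (mulh/sll) pair
  cy2 -> i3 (or) RAW r1
  cy3 -> i4 (st) no-port MEM/MEM
  cy4 -> i5 (ld) RAW r0
  cy5 -> i6&i7 (or/sub) pair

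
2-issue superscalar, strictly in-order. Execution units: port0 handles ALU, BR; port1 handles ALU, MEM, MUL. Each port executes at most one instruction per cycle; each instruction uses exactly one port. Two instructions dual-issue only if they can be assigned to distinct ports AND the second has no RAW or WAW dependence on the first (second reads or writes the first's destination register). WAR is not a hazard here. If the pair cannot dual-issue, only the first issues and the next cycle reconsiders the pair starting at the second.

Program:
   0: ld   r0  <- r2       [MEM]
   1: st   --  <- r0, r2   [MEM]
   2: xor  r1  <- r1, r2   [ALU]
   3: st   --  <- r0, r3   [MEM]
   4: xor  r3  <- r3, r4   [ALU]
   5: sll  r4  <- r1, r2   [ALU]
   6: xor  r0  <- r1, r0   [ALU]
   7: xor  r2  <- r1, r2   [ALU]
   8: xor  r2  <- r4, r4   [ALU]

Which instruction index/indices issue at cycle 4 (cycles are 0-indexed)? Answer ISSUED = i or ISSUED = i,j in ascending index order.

ISSUED = 7

[0] i0  ld  -- no-port MEM/MEM
[1] i1+i2  st/xor  -- 2-wide
[2] i3+i4  st/xor  -- 2-wide
[3] i5+i6  sll/xor  -- 2-wide
[4] i7  xor  -- WAW r2
[5] i8  xor  -- tail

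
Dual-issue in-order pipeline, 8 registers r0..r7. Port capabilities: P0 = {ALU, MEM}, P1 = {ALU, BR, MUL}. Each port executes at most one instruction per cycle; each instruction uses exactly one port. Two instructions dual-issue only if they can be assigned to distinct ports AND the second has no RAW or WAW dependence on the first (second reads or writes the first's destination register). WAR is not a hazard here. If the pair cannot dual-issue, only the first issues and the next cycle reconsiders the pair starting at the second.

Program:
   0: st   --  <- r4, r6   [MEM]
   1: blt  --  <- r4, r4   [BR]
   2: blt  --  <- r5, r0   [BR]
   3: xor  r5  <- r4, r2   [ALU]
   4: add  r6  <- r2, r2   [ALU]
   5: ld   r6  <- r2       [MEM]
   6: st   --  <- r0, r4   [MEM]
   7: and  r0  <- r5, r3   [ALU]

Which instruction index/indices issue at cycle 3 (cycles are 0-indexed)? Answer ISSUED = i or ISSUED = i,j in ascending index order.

ISSUED = 5

t=0 i0,i1:st.MEM;blt.BR ; pair
t=1 i2,i3:blt.BR;xor.ALU ; pair
t=2 i4:add.ALU ; WAW r6
t=3 i5:ld.MEM ; no-port MEM/MEM
t=4 i6,i7:st.MEM;and.ALU ; pair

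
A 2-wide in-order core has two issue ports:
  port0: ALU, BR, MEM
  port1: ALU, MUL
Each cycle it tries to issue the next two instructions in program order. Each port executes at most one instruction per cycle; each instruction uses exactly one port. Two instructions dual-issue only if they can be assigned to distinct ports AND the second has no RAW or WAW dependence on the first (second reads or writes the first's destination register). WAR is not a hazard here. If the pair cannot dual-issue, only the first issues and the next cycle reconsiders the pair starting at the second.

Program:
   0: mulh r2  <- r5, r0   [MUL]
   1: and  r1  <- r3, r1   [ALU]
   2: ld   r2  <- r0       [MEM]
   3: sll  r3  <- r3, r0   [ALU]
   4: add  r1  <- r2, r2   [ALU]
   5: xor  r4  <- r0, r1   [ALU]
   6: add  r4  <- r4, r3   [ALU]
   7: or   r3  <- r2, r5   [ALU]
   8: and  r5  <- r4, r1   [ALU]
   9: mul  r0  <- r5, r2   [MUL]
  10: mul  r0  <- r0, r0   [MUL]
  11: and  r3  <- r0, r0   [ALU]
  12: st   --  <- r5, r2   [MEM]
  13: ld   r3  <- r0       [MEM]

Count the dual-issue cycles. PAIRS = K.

  cy0 -> i0/i1 (mulh+and) pair
  cy1 -> i2/i3 (ld+sll) pair
  cy2 -> i4 (add) RAW r1
  cy3 -> i5 (xor) RAW+WAW r4
  cy4 -> i6/i7 (add+or) pair
  cy5 -> i8 (and) RAW r5
  cy6 -> i9 (mul) no-port MUL/MUL
  cy7 -> i10 (mul) RAW r0
  cy8 -> i11/i12 (and+st) pair
  cy9 -> i13 (ld) tail

PAIRS = 4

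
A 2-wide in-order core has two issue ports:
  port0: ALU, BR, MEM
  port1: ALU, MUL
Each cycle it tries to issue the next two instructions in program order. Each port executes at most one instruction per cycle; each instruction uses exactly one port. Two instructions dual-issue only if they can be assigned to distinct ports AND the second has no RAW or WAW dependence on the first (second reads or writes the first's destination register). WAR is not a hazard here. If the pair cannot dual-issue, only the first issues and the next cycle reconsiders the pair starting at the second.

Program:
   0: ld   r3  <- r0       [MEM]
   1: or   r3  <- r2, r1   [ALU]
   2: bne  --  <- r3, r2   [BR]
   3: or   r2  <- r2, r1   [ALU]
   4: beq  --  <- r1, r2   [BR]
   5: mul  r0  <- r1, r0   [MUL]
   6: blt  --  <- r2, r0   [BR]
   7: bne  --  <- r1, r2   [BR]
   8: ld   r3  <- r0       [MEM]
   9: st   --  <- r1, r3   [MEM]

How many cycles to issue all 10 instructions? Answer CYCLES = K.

CYCLES = 8

t=0 i0:ld.MEM ; WAW r3
t=1 i1:or.ALU ; RAW r3
t=2 i2+i3:bne.BR or.ALU ; 2-wide
t=3 i4+i5:beq.BR mul.MUL ; 2-wide
t=4 i6:blt.BR ; no-port BR/BR
t=5 i7:bne.BR ; no-port BR/MEM
t=6 i8:ld.MEM ; no-port MEM/MEM
t=7 i9:st.MEM ; tail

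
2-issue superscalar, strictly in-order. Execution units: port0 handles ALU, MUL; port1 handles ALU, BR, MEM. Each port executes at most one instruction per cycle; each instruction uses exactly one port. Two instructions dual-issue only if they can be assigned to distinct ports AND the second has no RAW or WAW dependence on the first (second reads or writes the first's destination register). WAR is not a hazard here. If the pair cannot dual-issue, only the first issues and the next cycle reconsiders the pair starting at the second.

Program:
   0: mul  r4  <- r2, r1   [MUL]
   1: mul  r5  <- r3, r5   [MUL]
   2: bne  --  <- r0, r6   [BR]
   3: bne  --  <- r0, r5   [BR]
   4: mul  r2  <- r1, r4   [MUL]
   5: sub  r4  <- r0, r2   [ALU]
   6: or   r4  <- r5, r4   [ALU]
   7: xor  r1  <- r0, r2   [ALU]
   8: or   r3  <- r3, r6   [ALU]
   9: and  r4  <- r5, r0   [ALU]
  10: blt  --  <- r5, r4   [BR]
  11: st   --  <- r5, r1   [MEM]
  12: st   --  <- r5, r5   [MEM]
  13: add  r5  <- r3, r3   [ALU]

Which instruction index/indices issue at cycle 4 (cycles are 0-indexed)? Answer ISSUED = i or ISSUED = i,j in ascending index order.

0. mul @i0  | no-port MUL/MUL
1. mul bne @i1&i2  | 2-wide
2. bne mul @i3&i4  | 2-wide
3. sub @i5  | RAW+WAW r4
4. or xor @i6&i7  | 2-wide
5. or and @i8&i9  | 2-wide
6. blt @i10  | no-port BR/MEM
7. st @i11  | no-port MEM/MEM
8. st add @i12&i13  | 2-wide

ISSUED = 6,7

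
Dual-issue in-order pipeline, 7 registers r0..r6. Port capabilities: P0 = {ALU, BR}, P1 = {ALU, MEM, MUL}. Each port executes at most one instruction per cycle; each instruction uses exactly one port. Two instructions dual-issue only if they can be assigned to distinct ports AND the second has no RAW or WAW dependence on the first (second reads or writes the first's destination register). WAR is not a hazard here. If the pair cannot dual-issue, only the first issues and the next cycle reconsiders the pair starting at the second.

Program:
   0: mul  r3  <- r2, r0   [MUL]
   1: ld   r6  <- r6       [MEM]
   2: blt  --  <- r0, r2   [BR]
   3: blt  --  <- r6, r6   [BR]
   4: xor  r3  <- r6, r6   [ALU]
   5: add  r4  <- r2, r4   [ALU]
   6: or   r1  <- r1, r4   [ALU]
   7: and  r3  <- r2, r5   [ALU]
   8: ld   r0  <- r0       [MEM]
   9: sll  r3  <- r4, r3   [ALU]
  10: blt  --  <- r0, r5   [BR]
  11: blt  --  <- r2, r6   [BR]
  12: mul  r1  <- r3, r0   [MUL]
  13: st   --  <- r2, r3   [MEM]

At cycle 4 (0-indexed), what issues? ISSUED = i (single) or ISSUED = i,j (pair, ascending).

ISSUED = 6,7

0. mul @i0  | no-port MUL/MEM
1. ld+blt @i1/i2  | pair
2. blt+xor @i3/i4  | pair
3. add @i5  | RAW r4
4. or+and @i6/i7  | pair
5. ld+sll @i8/i9  | pair
6. blt @i10  | no-port BR/BR
7. blt+mul @i11/i12  | pair
8. st @i13  | tail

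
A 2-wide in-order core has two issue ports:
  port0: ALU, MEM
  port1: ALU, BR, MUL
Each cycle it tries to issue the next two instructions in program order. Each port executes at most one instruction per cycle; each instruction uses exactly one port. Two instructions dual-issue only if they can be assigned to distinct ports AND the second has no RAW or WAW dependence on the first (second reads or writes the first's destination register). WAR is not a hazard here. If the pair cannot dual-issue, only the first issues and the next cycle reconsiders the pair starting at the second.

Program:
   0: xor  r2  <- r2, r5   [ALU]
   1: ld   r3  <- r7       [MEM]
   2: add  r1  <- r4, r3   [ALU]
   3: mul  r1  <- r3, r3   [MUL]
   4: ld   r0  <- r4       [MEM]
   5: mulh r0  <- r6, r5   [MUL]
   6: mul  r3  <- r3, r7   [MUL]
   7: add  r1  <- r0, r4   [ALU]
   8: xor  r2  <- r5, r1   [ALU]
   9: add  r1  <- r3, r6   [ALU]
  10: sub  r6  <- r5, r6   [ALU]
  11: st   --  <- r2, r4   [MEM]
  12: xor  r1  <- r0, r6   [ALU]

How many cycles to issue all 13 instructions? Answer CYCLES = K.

0. xor;ld @i0+i1  | pair
1. add @i2  | WAW r1
2. mul;ld @i3+i4  | pair
3. mulh @i5  | no-port MUL/MUL
4. mul;add @i6+i7  | pair
5. xor;add @i8+i9  | pair
6. sub;st @i10+i11  | pair
7. xor @i12  | tail

CYCLES = 8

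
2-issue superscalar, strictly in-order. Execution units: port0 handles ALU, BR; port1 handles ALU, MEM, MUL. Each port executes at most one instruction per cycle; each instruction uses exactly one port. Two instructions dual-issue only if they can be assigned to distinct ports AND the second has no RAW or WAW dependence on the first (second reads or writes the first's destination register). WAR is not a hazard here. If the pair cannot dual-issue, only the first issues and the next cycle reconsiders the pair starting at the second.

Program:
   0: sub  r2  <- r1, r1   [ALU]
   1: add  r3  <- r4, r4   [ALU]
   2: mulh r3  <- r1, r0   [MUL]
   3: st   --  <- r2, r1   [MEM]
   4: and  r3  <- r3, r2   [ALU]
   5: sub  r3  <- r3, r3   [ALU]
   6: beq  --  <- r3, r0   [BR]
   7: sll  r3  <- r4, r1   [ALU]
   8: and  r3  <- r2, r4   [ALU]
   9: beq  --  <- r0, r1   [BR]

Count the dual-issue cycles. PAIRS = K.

#0 head=0: sub/add i0+i1 2-wide
#1 head=2: mulh i2 no-port MUL/MEM
#2 head=3: st/and i3+i4 2-wide
#3 head=5: sub i5 RAW r3
#4 head=6: beq/sll i6+i7 2-wide
#5 head=8: and/beq i8+i9 2-wide

PAIRS = 4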